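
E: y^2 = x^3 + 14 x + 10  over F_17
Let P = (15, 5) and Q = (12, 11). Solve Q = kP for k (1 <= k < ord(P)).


Enumerate multiples of P until we hit Q = (12, 11):
  1P = (15, 5)
  2P = (6, 15)
  3P = (5, 16)
  4P = (13, 3)
  5P = (7, 3)
  6P = (11, 13)
  7P = (12, 6)
  8P = (9, 10)
  9P = (14, 14)
  10P = (1, 5)
  11P = (1, 12)
  12P = (14, 3)
  13P = (9, 7)
  14P = (12, 11)
Match found at i = 14.

k = 14


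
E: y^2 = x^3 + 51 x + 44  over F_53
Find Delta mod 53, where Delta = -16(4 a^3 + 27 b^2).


4 a^3 + 27 b^2 = 4*51^3 + 27*44^2 = 530604 + 52272 = 582876
Delta = -16 * (582876) = -9326016
Delta mod 53 = 23

Delta = 23 (mod 53)


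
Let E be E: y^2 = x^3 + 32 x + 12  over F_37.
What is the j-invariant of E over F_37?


Delta = -16(4 a^3 + 27 b^2) mod 37 = 34
-1728 * (4 a)^3 = -1728 * (4*32)^3 mod 37 = 23
j = 23 * 34^(-1) mod 37 = 17

j = 17 (mod 37)


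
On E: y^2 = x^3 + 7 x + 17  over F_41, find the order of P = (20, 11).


Compute successive multiples of P until we hit O:
  1P = (20, 11)
  2P = (22, 6)
  3P = (36, 29)
  4P = (1, 36)
  5P = (29, 3)
  6P = (10, 12)
  7P = (27, 2)
  8P = (40, 3)
  ... (continuing to 49P)
  49P = O

ord(P) = 49


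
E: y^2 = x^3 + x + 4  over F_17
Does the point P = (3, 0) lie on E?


Check whether y^2 = x^3 + 1 x + 4 (mod 17) for (x, y) = (3, 0).
LHS: y^2 = 0^2 mod 17 = 0
RHS: x^3 + 1 x + 4 = 3^3 + 1*3 + 4 mod 17 = 0
LHS = RHS

Yes, on the curve


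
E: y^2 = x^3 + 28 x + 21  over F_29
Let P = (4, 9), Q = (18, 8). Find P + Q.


P != Q, so use the chord formula.
s = (y2 - y1) / (x2 - x1) = (28) / (14) mod 29 = 2
x3 = s^2 - x1 - x2 mod 29 = 2^2 - 4 - 18 = 11
y3 = s (x1 - x3) - y1 mod 29 = 2 * (4 - 11) - 9 = 6

P + Q = (11, 6)


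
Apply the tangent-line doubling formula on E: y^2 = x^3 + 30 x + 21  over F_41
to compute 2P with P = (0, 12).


Doubling: s = (3 x1^2 + a) / (2 y1)
s = (3*0^2 + 30) / (2*12) mod 41 = 32
x3 = s^2 - 2 x1 mod 41 = 32^2 - 2*0 = 40
y3 = s (x1 - x3) - y1 mod 41 = 32 * (0 - 40) - 12 = 20

2P = (40, 20)


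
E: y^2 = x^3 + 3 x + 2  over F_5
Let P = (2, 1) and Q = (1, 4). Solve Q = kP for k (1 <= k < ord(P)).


Enumerate multiples of P until we hit Q = (1, 4):
  1P = (2, 1)
  2P = (1, 4)
Match found at i = 2.

k = 2


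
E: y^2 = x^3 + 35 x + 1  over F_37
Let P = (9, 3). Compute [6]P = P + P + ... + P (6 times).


k = 6 = 110_2 (binary, LSB first: 011)
Double-and-add from P = (9, 3):
  bit 0 = 0: acc unchanged = O
  bit 1 = 1: acc = O + (28, 17) = (28, 17)
  bit 2 = 1: acc = (28, 17) + (17, 12) = (13, 10)

6P = (13, 10)


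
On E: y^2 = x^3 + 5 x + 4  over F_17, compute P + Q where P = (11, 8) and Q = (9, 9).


P != Q, so use the chord formula.
s = (y2 - y1) / (x2 - x1) = (1) / (15) mod 17 = 8
x3 = s^2 - x1 - x2 mod 17 = 8^2 - 11 - 9 = 10
y3 = s (x1 - x3) - y1 mod 17 = 8 * (11 - 10) - 8 = 0

P + Q = (10, 0)


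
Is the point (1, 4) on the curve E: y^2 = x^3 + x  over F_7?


Check whether y^2 = x^3 + 1 x + 0 (mod 7) for (x, y) = (1, 4).
LHS: y^2 = 4^2 mod 7 = 2
RHS: x^3 + 1 x + 0 = 1^3 + 1*1 + 0 mod 7 = 2
LHS = RHS

Yes, on the curve


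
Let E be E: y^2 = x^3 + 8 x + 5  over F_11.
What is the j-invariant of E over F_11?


Delta = -16(4 a^3 + 27 b^2) mod 11 = 3
-1728 * (4 a)^3 = -1728 * (4*8)^3 mod 11 = 1
j = 1 * 3^(-1) mod 11 = 4

j = 4 (mod 11)


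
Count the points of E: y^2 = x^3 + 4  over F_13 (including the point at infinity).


For each x in F_13, count y with y^2 = x^3 + 0 x + 4 mod 13:
  x = 0: RHS = 4, y in [2, 11]  -> 2 point(s)
  x = 2: RHS = 12, y in [5, 8]  -> 2 point(s)
  x = 4: RHS = 3, y in [4, 9]  -> 2 point(s)
  x = 5: RHS = 12, y in [5, 8]  -> 2 point(s)
  x = 6: RHS = 12, y in [5, 8]  -> 2 point(s)
  x = 7: RHS = 9, y in [3, 10]  -> 2 point(s)
  x = 8: RHS = 9, y in [3, 10]  -> 2 point(s)
  x = 10: RHS = 3, y in [4, 9]  -> 2 point(s)
  x = 11: RHS = 9, y in [3, 10]  -> 2 point(s)
  x = 12: RHS = 3, y in [4, 9]  -> 2 point(s)
Affine points: 20. Add the point at infinity: total = 21.

#E(F_13) = 21


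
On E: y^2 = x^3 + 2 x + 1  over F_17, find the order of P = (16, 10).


Compute successive multiples of P until we hit O:
  1P = (16, 10)
  2P = (1, 15)
  3P = (2, 8)
  4P = (7, 1)
  5P = (12, 11)
  6P = (5, 0)
  7P = (12, 6)
  8P = (7, 16)
  ... (continuing to 12P)
  12P = O

ord(P) = 12


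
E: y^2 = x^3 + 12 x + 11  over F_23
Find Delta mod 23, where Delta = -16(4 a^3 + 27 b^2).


4 a^3 + 27 b^2 = 4*12^3 + 27*11^2 = 6912 + 3267 = 10179
Delta = -16 * (10179) = -162864
Delta mod 23 = 22

Delta = 22 (mod 23)


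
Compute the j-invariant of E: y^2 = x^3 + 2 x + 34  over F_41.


Delta = -16(4 a^3 + 27 b^2) mod 41 = 9
-1728 * (4 a)^3 = -1728 * (4*2)^3 mod 41 = 3
j = 3 * 9^(-1) mod 41 = 14

j = 14 (mod 41)


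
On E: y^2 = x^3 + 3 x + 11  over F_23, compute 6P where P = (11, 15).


k = 6 = 110_2 (binary, LSB first: 011)
Double-and-add from P = (11, 15):
  bit 0 = 0: acc unchanged = O
  bit 1 = 1: acc = O + (10, 11) = (10, 11)
  bit 2 = 1: acc = (10, 11) + (19, 2) = (18, 20)

6P = (18, 20)


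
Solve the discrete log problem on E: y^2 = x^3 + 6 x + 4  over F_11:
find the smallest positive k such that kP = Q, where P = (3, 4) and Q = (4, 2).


Enumerate multiples of P until we hit Q = (4, 2):
  1P = (3, 4)
  2P = (5, 7)
  3P = (8, 5)
  4P = (4, 9)
  5P = (7, 9)
  6P = (6, 6)
  7P = (0, 9)
  8P = (1, 0)
  9P = (0, 2)
  10P = (6, 5)
  11P = (7, 2)
  12P = (4, 2)
Match found at i = 12.

k = 12


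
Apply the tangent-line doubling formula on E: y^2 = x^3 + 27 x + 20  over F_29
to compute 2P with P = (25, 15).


Doubling: s = (3 x1^2 + a) / (2 y1)
s = (3*25^2 + 27) / (2*15) mod 29 = 17
x3 = s^2 - 2 x1 mod 29 = 17^2 - 2*25 = 7
y3 = s (x1 - x3) - y1 mod 29 = 17 * (25 - 7) - 15 = 1

2P = (7, 1)


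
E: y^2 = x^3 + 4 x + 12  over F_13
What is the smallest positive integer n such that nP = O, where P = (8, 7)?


Compute successive multiples of P until we hit O:
  1P = (8, 7)
  2P = (11, 3)
  3P = (3, 8)
  4P = (1, 2)
  5P = (0, 8)
  6P = (4, 12)
  7P = (5, 12)
  8P = (10, 5)
  ... (continuing to 19P)
  19P = O

ord(P) = 19


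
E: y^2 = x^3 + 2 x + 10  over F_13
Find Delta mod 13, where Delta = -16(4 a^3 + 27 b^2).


4 a^3 + 27 b^2 = 4*2^3 + 27*10^2 = 32 + 2700 = 2732
Delta = -16 * (2732) = -43712
Delta mod 13 = 7

Delta = 7 (mod 13)


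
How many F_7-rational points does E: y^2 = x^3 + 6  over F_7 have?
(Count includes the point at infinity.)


For each x in F_7, count y with y^2 = x^3 + 0 x + 6 mod 7:
  x = 1: RHS = 0, y in [0]  -> 1 point(s)
  x = 2: RHS = 0, y in [0]  -> 1 point(s)
  x = 4: RHS = 0, y in [0]  -> 1 point(s)
Affine points: 3. Add the point at infinity: total = 4.

#E(F_7) = 4


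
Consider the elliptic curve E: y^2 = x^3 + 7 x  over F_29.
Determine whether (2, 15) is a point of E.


Check whether y^2 = x^3 + 7 x + 0 (mod 29) for (x, y) = (2, 15).
LHS: y^2 = 15^2 mod 29 = 22
RHS: x^3 + 7 x + 0 = 2^3 + 7*2 + 0 mod 29 = 22
LHS = RHS

Yes, on the curve


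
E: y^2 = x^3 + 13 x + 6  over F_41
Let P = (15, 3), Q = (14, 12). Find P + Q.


P != Q, so use the chord formula.
s = (y2 - y1) / (x2 - x1) = (9) / (40) mod 41 = 32
x3 = s^2 - x1 - x2 mod 41 = 32^2 - 15 - 14 = 11
y3 = s (x1 - x3) - y1 mod 41 = 32 * (15 - 11) - 3 = 2

P + Q = (11, 2)


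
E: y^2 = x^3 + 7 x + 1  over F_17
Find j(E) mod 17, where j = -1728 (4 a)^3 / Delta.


Delta = -16(4 a^3 + 27 b^2) mod 17 = 5
-1728 * (4 a)^3 = -1728 * (4*7)^3 mod 17 = 13
j = 13 * 5^(-1) mod 17 = 6

j = 6 (mod 17)


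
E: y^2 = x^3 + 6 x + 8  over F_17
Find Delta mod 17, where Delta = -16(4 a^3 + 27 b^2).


4 a^3 + 27 b^2 = 4*6^3 + 27*8^2 = 864 + 1728 = 2592
Delta = -16 * (2592) = -41472
Delta mod 17 = 8

Delta = 8 (mod 17)


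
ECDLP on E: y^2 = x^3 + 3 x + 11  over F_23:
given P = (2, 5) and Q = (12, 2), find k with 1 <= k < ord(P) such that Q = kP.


Enumerate multiples of P until we hit Q = (12, 2):
  1P = (2, 5)
  2P = (4, 15)
  3P = (19, 2)
  4P = (8, 15)
  5P = (3, 1)
  6P = (11, 8)
  7P = (5, 17)
  8P = (9, 13)
  9P = (18, 3)
  10P = (12, 2)
Match found at i = 10.

k = 10


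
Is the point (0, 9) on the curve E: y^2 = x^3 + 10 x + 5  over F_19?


Check whether y^2 = x^3 + 10 x + 5 (mod 19) for (x, y) = (0, 9).
LHS: y^2 = 9^2 mod 19 = 5
RHS: x^3 + 10 x + 5 = 0^3 + 10*0 + 5 mod 19 = 5
LHS = RHS

Yes, on the curve


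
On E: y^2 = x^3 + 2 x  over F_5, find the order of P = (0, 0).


Compute successive multiples of P until we hit O:
  1P = (0, 0)
  2P = O

ord(P) = 2


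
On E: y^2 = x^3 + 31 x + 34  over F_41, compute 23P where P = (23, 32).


k = 23 = 10111_2 (binary, LSB first: 11101)
Double-and-add from P = (23, 32):
  bit 0 = 1: acc = O + (23, 32) = (23, 32)
  bit 1 = 1: acc = (23, 32) + (38, 18) = (39, 13)
  bit 2 = 1: acc = (39, 13) + (11, 5) = (12, 24)
  bit 3 = 0: acc unchanged = (12, 24)
  bit 4 = 1: acc = (12, 24) + (32, 16) = (7, 15)

23P = (7, 15)


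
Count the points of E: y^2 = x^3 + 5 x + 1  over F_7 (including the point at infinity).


For each x in F_7, count y with y^2 = x^3 + 5 x + 1 mod 7:
  x = 0: RHS = 1, y in [1, 6]  -> 2 point(s)
  x = 1: RHS = 0, y in [0]  -> 1 point(s)
  x = 3: RHS = 1, y in [1, 6]  -> 2 point(s)
  x = 4: RHS = 1, y in [1, 6]  -> 2 point(s)
  x = 5: RHS = 4, y in [2, 5]  -> 2 point(s)
  x = 6: RHS = 2, y in [3, 4]  -> 2 point(s)
Affine points: 11. Add the point at infinity: total = 12.

#E(F_7) = 12


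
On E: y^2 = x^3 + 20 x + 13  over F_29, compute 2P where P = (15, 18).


Doubling: s = (3 x1^2 + a) / (2 y1)
s = (3*15^2 + 20) / (2*18) mod 29 = 4
x3 = s^2 - 2 x1 mod 29 = 4^2 - 2*15 = 15
y3 = s (x1 - x3) - y1 mod 29 = 4 * (15 - 15) - 18 = 11

2P = (15, 11)


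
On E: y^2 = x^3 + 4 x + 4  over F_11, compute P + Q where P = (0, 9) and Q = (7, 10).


P != Q, so use the chord formula.
s = (y2 - y1) / (x2 - x1) = (1) / (7) mod 11 = 8
x3 = s^2 - x1 - x2 mod 11 = 8^2 - 0 - 7 = 2
y3 = s (x1 - x3) - y1 mod 11 = 8 * (0 - 2) - 9 = 8

P + Q = (2, 8)


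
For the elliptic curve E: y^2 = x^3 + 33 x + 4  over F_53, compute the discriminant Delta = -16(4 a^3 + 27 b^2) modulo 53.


4 a^3 + 27 b^2 = 4*33^3 + 27*4^2 = 143748 + 432 = 144180
Delta = -16 * (144180) = -2306880
Delta mod 53 = 51

Delta = 51 (mod 53)


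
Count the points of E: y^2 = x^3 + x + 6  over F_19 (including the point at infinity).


For each x in F_19, count y with y^2 = x^3 + 1 x + 6 mod 19:
  x = 0: RHS = 6, y in [5, 14]  -> 2 point(s)
  x = 2: RHS = 16, y in [4, 15]  -> 2 point(s)
  x = 3: RHS = 17, y in [6, 13]  -> 2 point(s)
  x = 4: RHS = 17, y in [6, 13]  -> 2 point(s)
  x = 6: RHS = 0, y in [0]  -> 1 point(s)
  x = 10: RHS = 9, y in [3, 16]  -> 2 point(s)
  x = 12: RHS = 17, y in [6, 13]  -> 2 point(s)
  x = 14: RHS = 9, y in [3, 16]  -> 2 point(s)
  x = 18: RHS = 4, y in [2, 17]  -> 2 point(s)
Affine points: 17. Add the point at infinity: total = 18.

#E(F_19) = 18


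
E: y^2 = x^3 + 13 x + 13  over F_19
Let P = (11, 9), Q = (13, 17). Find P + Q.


P != Q, so use the chord formula.
s = (y2 - y1) / (x2 - x1) = (8) / (2) mod 19 = 4
x3 = s^2 - x1 - x2 mod 19 = 4^2 - 11 - 13 = 11
y3 = s (x1 - x3) - y1 mod 19 = 4 * (11 - 11) - 9 = 10

P + Q = (11, 10)


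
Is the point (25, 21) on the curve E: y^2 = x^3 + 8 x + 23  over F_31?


Check whether y^2 = x^3 + 8 x + 23 (mod 31) for (x, y) = (25, 21).
LHS: y^2 = 21^2 mod 31 = 7
RHS: x^3 + 8 x + 23 = 25^3 + 8*25 + 23 mod 31 = 7
LHS = RHS

Yes, on the curve


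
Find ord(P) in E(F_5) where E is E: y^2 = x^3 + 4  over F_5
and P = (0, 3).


Compute successive multiples of P until we hit O:
  1P = (0, 3)
  2P = (0, 2)
  3P = O

ord(P) = 3


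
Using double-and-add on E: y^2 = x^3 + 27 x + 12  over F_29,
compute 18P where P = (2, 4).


k = 18 = 10010_2 (binary, LSB first: 01001)
Double-and-add from P = (2, 4):
  bit 0 = 0: acc unchanged = O
  bit 1 = 1: acc = O + (3, 2) = (3, 2)
  bit 2 = 0: acc unchanged = (3, 2)
  bit 3 = 0: acc unchanged = (3, 2)
  bit 4 = 1: acc = (3, 2) + (21, 3) = (11, 4)

18P = (11, 4)


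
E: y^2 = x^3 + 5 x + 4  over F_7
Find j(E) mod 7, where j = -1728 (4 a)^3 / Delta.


Delta = -16(4 a^3 + 27 b^2) mod 7 = 5
-1728 * (4 a)^3 = -1728 * (4*5)^3 mod 7 = 6
j = 6 * 5^(-1) mod 7 = 4

j = 4 (mod 7)


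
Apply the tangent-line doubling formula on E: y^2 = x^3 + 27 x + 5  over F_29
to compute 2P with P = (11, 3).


Doubling: s = (3 x1^2 + a) / (2 y1)
s = (3*11^2 + 27) / (2*3) mod 29 = 7
x3 = s^2 - 2 x1 mod 29 = 7^2 - 2*11 = 27
y3 = s (x1 - x3) - y1 mod 29 = 7 * (11 - 27) - 3 = 1

2P = (27, 1)


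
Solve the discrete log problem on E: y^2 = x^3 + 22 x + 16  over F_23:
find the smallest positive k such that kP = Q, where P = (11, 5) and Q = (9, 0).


Enumerate multiples of P until we hit Q = (9, 0):
  1P = (11, 5)
  2P = (17, 17)
  3P = (22, 19)
  4P = (15, 15)
  5P = (9, 0)
Match found at i = 5.

k = 5


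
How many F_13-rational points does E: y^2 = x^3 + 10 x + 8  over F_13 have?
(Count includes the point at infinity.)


For each x in F_13, count y with y^2 = x^3 + 10 x + 8 mod 13:
  x = 2: RHS = 10, y in [6, 7]  -> 2 point(s)
  x = 3: RHS = 0, y in [0]  -> 1 point(s)
  x = 5: RHS = 1, y in [1, 12]  -> 2 point(s)
  x = 10: RHS = 3, y in [4, 9]  -> 2 point(s)
  x = 12: RHS = 10, y in [6, 7]  -> 2 point(s)
Affine points: 9. Add the point at infinity: total = 10.

#E(F_13) = 10


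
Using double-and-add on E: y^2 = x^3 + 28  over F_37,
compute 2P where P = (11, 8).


k = 2 = 10_2 (binary, LSB first: 01)
Double-and-add from P = (11, 8):
  bit 0 = 0: acc unchanged = O
  bit 1 = 1: acc = O + (11, 29) = (11, 29)

2P = (11, 29)


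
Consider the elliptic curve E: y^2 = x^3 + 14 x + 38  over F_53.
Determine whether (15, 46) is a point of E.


Check whether y^2 = x^3 + 14 x + 38 (mod 53) for (x, y) = (15, 46).
LHS: y^2 = 46^2 mod 53 = 49
RHS: x^3 + 14 x + 38 = 15^3 + 14*15 + 38 mod 53 = 19
LHS != RHS

No, not on the curve


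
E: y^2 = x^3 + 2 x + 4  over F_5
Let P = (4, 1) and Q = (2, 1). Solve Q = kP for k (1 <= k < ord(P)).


Enumerate multiples of P until we hit Q = (2, 1):
  1P = (4, 1)
  2P = (2, 4)
  3P = (0, 3)
  4P = (0, 2)
  5P = (2, 1)
Match found at i = 5.

k = 5


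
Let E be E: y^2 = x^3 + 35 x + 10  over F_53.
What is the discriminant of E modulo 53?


4 a^3 + 27 b^2 = 4*35^3 + 27*10^2 = 171500 + 2700 = 174200
Delta = -16 * (174200) = -2787200
Delta mod 53 = 17

Delta = 17 (mod 53)


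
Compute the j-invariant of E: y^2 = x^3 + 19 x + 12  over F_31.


Delta = -16(4 a^3 + 27 b^2) mod 31 = 24
-1728 * (4 a)^3 = -1728 * (4*19)^3 mod 31 = 4
j = 4 * 24^(-1) mod 31 = 26

j = 26 (mod 31)


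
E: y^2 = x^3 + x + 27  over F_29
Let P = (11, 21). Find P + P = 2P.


Doubling: s = (3 x1^2 + a) / (2 y1)
s = (3*11^2 + 1) / (2*21) mod 29 = 28
x3 = s^2 - 2 x1 mod 29 = 28^2 - 2*11 = 8
y3 = s (x1 - x3) - y1 mod 29 = 28 * (11 - 8) - 21 = 5

2P = (8, 5)


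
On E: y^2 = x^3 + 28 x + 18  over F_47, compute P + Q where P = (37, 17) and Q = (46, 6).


P != Q, so use the chord formula.
s = (y2 - y1) / (x2 - x1) = (36) / (9) mod 47 = 4
x3 = s^2 - x1 - x2 mod 47 = 4^2 - 37 - 46 = 27
y3 = s (x1 - x3) - y1 mod 47 = 4 * (37 - 27) - 17 = 23

P + Q = (27, 23)


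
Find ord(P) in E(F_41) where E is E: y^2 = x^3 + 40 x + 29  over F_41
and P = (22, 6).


Compute successive multiples of P until we hit O:
  1P = (22, 6)
  2P = (17, 28)
  3P = (23, 23)
  4P = (39, 33)
  5P = (37, 16)
  6P = (28, 31)
  7P = (30, 29)
  8P = (12, 33)
  ... (continuing to 42P)
  42P = O

ord(P) = 42


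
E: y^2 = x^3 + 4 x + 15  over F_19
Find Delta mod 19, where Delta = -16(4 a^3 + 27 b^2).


4 a^3 + 27 b^2 = 4*4^3 + 27*15^2 = 256 + 6075 = 6331
Delta = -16 * (6331) = -101296
Delta mod 19 = 12

Delta = 12 (mod 19)


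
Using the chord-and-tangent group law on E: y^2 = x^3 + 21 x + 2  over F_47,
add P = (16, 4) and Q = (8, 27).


P != Q, so use the chord formula.
s = (y2 - y1) / (x2 - x1) = (23) / (39) mod 47 = 3
x3 = s^2 - x1 - x2 mod 47 = 3^2 - 16 - 8 = 32
y3 = s (x1 - x3) - y1 mod 47 = 3 * (16 - 32) - 4 = 42

P + Q = (32, 42)


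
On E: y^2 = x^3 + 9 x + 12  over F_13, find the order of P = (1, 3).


Compute successive multiples of P until we hit O:
  1P = (1, 3)
  2P = (2, 8)
  3P = (9, 9)
  4P = (6, 3)
  5P = (6, 10)
  6P = (9, 4)
  7P = (2, 5)
  8P = (1, 10)
  ... (continuing to 9P)
  9P = O

ord(P) = 9


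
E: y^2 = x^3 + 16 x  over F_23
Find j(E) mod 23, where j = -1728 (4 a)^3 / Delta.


Delta = -16(4 a^3 + 27 b^2) mod 23 = 10
-1728 * (4 a)^3 = -1728 * (4*16)^3 mod 23 = 7
j = 7 * 10^(-1) mod 23 = 3

j = 3 (mod 23)


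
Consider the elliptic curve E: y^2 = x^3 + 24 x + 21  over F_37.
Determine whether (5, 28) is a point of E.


Check whether y^2 = x^3 + 24 x + 21 (mod 37) for (x, y) = (5, 28).
LHS: y^2 = 28^2 mod 37 = 7
RHS: x^3 + 24 x + 21 = 5^3 + 24*5 + 21 mod 37 = 7
LHS = RHS

Yes, on the curve


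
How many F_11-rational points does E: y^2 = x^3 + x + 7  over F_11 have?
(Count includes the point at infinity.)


For each x in F_11, count y with y^2 = x^3 + 1 x + 7 mod 11:
  x = 1: RHS = 9, y in [3, 8]  -> 2 point(s)
  x = 3: RHS = 4, y in [2, 9]  -> 2 point(s)
  x = 4: RHS = 9, y in [3, 8]  -> 2 point(s)
  x = 5: RHS = 5, y in [4, 7]  -> 2 point(s)
  x = 6: RHS = 9, y in [3, 8]  -> 2 point(s)
  x = 7: RHS = 5, y in [4, 7]  -> 2 point(s)
  x = 10: RHS = 5, y in [4, 7]  -> 2 point(s)
Affine points: 14. Add the point at infinity: total = 15.

#E(F_11) = 15


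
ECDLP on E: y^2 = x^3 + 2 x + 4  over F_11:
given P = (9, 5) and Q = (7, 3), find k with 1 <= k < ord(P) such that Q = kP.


Enumerate multiples of P until we hit Q = (7, 3):
  1P = (9, 5)
  2P = (2, 7)
  3P = (3, 9)
  4P = (8, 9)
  5P = (10, 10)
  6P = (6, 10)
  7P = (0, 2)
  8P = (7, 3)
Match found at i = 8.

k = 8


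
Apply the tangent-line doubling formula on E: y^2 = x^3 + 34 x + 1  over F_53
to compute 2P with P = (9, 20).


Doubling: s = (3 x1^2 + a) / (2 y1)
s = (3*9^2 + 34) / (2*20) mod 53 = 48
x3 = s^2 - 2 x1 mod 53 = 48^2 - 2*9 = 7
y3 = s (x1 - x3) - y1 mod 53 = 48 * (9 - 7) - 20 = 23

2P = (7, 23)


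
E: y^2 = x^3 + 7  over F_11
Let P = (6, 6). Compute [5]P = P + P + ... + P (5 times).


k = 5 = 101_2 (binary, LSB first: 101)
Double-and-add from P = (6, 6):
  bit 0 = 1: acc = O + (6, 6) = (6, 6)
  bit 1 = 0: acc unchanged = (6, 6)
  bit 2 = 1: acc = (6, 6) + (3, 1) = (6, 5)

5P = (6, 5)


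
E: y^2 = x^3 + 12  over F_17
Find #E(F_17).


For each x in F_17, count y with y^2 = x^3 + 0 x + 12 mod 17:
  x = 1: RHS = 13, y in [8, 9]  -> 2 point(s)
  x = 4: RHS = 8, y in [5, 12]  -> 2 point(s)
  x = 5: RHS = 1, y in [1, 16]  -> 2 point(s)
  x = 7: RHS = 15, y in [7, 10]  -> 2 point(s)
  x = 10: RHS = 9, y in [3, 14]  -> 2 point(s)
  x = 11: RHS = 0, y in [0]  -> 1 point(s)
  x = 13: RHS = 16, y in [4, 13]  -> 2 point(s)
  x = 14: RHS = 2, y in [6, 11]  -> 2 point(s)
  x = 15: RHS = 4, y in [2, 15]  -> 2 point(s)
Affine points: 17. Add the point at infinity: total = 18.

#E(F_17) = 18


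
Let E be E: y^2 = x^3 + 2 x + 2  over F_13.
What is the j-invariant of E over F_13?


Delta = -16(4 a^3 + 27 b^2) mod 13 = 9
-1728 * (4 a)^3 = -1728 * (4*2)^3 mod 13 = 5
j = 5 * 9^(-1) mod 13 = 2

j = 2 (mod 13)


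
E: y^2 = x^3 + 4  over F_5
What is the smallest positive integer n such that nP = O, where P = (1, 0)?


Compute successive multiples of P until we hit O:
  1P = (1, 0)
  2P = O

ord(P) = 2


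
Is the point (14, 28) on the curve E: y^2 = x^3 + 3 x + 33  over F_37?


Check whether y^2 = x^3 + 3 x + 33 (mod 37) for (x, y) = (14, 28).
LHS: y^2 = 28^2 mod 37 = 7
RHS: x^3 + 3 x + 33 = 14^3 + 3*14 + 33 mod 37 = 7
LHS = RHS

Yes, on the curve


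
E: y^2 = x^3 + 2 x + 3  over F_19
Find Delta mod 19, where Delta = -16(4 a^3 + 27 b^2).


4 a^3 + 27 b^2 = 4*2^3 + 27*3^2 = 32 + 243 = 275
Delta = -16 * (275) = -4400
Delta mod 19 = 8

Delta = 8 (mod 19)


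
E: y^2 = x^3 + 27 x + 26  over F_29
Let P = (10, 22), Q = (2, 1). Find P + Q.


P != Q, so use the chord formula.
s = (y2 - y1) / (x2 - x1) = (8) / (21) mod 29 = 28
x3 = s^2 - x1 - x2 mod 29 = 28^2 - 10 - 2 = 18
y3 = s (x1 - x3) - y1 mod 29 = 28 * (10 - 18) - 22 = 15

P + Q = (18, 15)


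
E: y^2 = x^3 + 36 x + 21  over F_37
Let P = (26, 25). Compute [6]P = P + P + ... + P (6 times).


k = 6 = 110_2 (binary, LSB first: 011)
Double-and-add from P = (26, 25):
  bit 0 = 0: acc unchanged = O
  bit 1 = 1: acc = O + (18, 27) = (18, 27)
  bit 2 = 1: acc = (18, 27) + (0, 13) = (26, 12)

6P = (26, 12)


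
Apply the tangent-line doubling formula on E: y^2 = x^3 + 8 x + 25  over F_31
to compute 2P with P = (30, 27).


Doubling: s = (3 x1^2 + a) / (2 y1)
s = (3*30^2 + 8) / (2*27) mod 31 = 18
x3 = s^2 - 2 x1 mod 31 = 18^2 - 2*30 = 16
y3 = s (x1 - x3) - y1 mod 31 = 18 * (30 - 16) - 27 = 8

2P = (16, 8)


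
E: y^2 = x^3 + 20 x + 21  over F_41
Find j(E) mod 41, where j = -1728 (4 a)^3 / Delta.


Delta = -16(4 a^3 + 27 b^2) mod 41 = 23
-1728 * (4 a)^3 = -1728 * (4*20)^3 mod 41 = 7
j = 7 * 23^(-1) mod 41 = 11

j = 11 (mod 41)


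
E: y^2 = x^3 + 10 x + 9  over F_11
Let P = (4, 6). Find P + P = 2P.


Doubling: s = (3 x1^2 + a) / (2 y1)
s = (3*4^2 + 10) / (2*6) mod 11 = 3
x3 = s^2 - 2 x1 mod 11 = 3^2 - 2*4 = 1
y3 = s (x1 - x3) - y1 mod 11 = 3 * (4 - 1) - 6 = 3

2P = (1, 3)


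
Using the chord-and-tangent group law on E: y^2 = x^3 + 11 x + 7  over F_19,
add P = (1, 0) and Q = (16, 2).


P != Q, so use the chord formula.
s = (y2 - y1) / (x2 - x1) = (2) / (15) mod 19 = 9
x3 = s^2 - x1 - x2 mod 19 = 9^2 - 1 - 16 = 7
y3 = s (x1 - x3) - y1 mod 19 = 9 * (1 - 7) - 0 = 3

P + Q = (7, 3)


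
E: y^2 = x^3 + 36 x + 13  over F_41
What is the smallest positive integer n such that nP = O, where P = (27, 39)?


Compute successive multiples of P until we hit O:
  1P = (27, 39)
  2P = (10, 15)
  3P = (5, 21)
  4P = (30, 7)
  5P = (34, 22)
  6P = (11, 10)
  7P = (1, 3)
  8P = (4, 37)
  ... (continuing to 18P)
  18P = O

ord(P) = 18


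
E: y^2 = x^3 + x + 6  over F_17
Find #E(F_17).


For each x in F_17, count y with y^2 = x^3 + 1 x + 6 mod 17:
  x = 1: RHS = 8, y in [5, 12]  -> 2 point(s)
  x = 2: RHS = 16, y in [4, 13]  -> 2 point(s)
  x = 3: RHS = 2, y in [6, 11]  -> 2 point(s)
  x = 5: RHS = 0, y in [0]  -> 1 point(s)
  x = 7: RHS = 16, y in [4, 13]  -> 2 point(s)
  x = 8: RHS = 16, y in [4, 13]  -> 2 point(s)
  x = 9: RHS = 13, y in [8, 9]  -> 2 point(s)
  x = 10: RHS = 13, y in [8, 9]  -> 2 point(s)
  x = 15: RHS = 13, y in [8, 9]  -> 2 point(s)
  x = 16: RHS = 4, y in [2, 15]  -> 2 point(s)
Affine points: 19. Add the point at infinity: total = 20.

#E(F_17) = 20


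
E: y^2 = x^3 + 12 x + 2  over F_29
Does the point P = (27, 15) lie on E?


Check whether y^2 = x^3 + 12 x + 2 (mod 29) for (x, y) = (27, 15).
LHS: y^2 = 15^2 mod 29 = 22
RHS: x^3 + 12 x + 2 = 27^3 + 12*27 + 2 mod 29 = 28
LHS != RHS

No, not on the curve


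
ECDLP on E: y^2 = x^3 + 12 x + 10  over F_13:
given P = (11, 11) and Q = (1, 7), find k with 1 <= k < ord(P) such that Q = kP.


Enumerate multiples of P until we hit Q = (1, 7):
  1P = (11, 11)
  2P = (1, 7)
Match found at i = 2.

k = 2


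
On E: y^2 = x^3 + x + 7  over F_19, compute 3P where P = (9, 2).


k = 3 = 11_2 (binary, LSB first: 11)
Double-and-add from P = (9, 2):
  bit 0 = 1: acc = O + (9, 2) = (9, 2)
  bit 1 = 1: acc = (9, 2) + (17, 4) = (18, 10)

3P = (18, 10)


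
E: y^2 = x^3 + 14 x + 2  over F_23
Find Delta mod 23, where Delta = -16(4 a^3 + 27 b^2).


4 a^3 + 27 b^2 = 4*14^3 + 27*2^2 = 10976 + 108 = 11084
Delta = -16 * (11084) = -177344
Delta mod 23 = 9

Delta = 9 (mod 23)


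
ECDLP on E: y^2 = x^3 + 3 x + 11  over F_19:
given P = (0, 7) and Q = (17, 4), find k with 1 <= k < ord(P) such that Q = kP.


Enumerate multiples of P until we hit Q = (17, 4):
  1P = (0, 7)
  2P = (11, 11)
  3P = (13, 9)
  4P = (4, 7)
  5P = (15, 12)
  6P = (2, 5)
  7P = (18, 11)
  8P = (17, 4)
Match found at i = 8.

k = 8


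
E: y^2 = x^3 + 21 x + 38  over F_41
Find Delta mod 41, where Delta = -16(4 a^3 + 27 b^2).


4 a^3 + 27 b^2 = 4*21^3 + 27*38^2 = 37044 + 38988 = 76032
Delta = -16 * (76032) = -1216512
Delta mod 41 = 40

Delta = 40 (mod 41)


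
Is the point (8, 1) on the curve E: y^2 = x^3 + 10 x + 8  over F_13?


Check whether y^2 = x^3 + 10 x + 8 (mod 13) for (x, y) = (8, 1).
LHS: y^2 = 1^2 mod 13 = 1
RHS: x^3 + 10 x + 8 = 8^3 + 10*8 + 8 mod 13 = 2
LHS != RHS

No, not on the curve


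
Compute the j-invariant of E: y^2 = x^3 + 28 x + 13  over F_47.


Delta = -16(4 a^3 + 27 b^2) mod 47 = 26
-1728 * (4 a)^3 = -1728 * (4*28)^3 mod 47 = 44
j = 44 * 26^(-1) mod 47 = 27

j = 27 (mod 47)


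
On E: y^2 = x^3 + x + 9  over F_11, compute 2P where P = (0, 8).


Doubling: s = (3 x1^2 + a) / (2 y1)
s = (3*0^2 + 1) / (2*8) mod 11 = 9
x3 = s^2 - 2 x1 mod 11 = 9^2 - 2*0 = 4
y3 = s (x1 - x3) - y1 mod 11 = 9 * (0 - 4) - 8 = 0

2P = (4, 0)


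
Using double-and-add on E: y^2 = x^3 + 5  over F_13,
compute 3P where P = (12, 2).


k = 3 = 11_2 (binary, LSB first: 11)
Double-and-add from P = (12, 2):
  bit 0 = 1: acc = O + (12, 2) = (12, 2)
  bit 1 = 1: acc = (12, 2) + (5, 0) = (12, 11)

3P = (12, 11)


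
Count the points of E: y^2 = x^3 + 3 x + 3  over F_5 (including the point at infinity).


For each x in F_5, count y with y^2 = x^3 + 3 x + 3 mod 5:
  x = 3: RHS = 4, y in [2, 3]  -> 2 point(s)
  x = 4: RHS = 4, y in [2, 3]  -> 2 point(s)
Affine points: 4. Add the point at infinity: total = 5.

#E(F_5) = 5


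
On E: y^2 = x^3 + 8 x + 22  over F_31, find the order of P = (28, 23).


Compute successive multiples of P until we hit O:
  1P = (28, 23)
  2P = (8, 3)
  3P = (27, 9)
  4P = (17, 7)
  5P = (4, 26)
  6P = (15, 18)
  7P = (23, 29)
  8P = (5, 30)
  ... (continuing to 22P)
  22P = O

ord(P) = 22


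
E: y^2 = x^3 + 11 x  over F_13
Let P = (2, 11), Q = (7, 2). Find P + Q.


P != Q, so use the chord formula.
s = (y2 - y1) / (x2 - x1) = (4) / (5) mod 13 = 6
x3 = s^2 - x1 - x2 mod 13 = 6^2 - 2 - 7 = 1
y3 = s (x1 - x3) - y1 mod 13 = 6 * (2 - 1) - 11 = 8

P + Q = (1, 8)


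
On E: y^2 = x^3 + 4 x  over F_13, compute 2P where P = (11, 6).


Doubling: s = (3 x1^2 + a) / (2 y1)
s = (3*11^2 + 4) / (2*6) mod 13 = 10
x3 = s^2 - 2 x1 mod 13 = 10^2 - 2*11 = 0
y3 = s (x1 - x3) - y1 mod 13 = 10 * (11 - 0) - 6 = 0

2P = (0, 0)


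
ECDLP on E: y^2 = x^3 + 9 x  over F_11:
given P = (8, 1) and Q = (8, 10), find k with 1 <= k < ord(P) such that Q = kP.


Enumerate multiples of P until we hit Q = (8, 10):
  1P = (8, 1)
  2P = (0, 0)
  3P = (8, 10)
Match found at i = 3.

k = 3


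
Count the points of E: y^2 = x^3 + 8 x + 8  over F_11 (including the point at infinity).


For each x in F_11, count y with y^2 = x^3 + 8 x + 8 mod 11:
  x = 3: RHS = 4, y in [2, 9]  -> 2 point(s)
  x = 4: RHS = 5, y in [4, 7]  -> 2 point(s)
  x = 7: RHS = 0, y in [0]  -> 1 point(s)
  x = 8: RHS = 1, y in [1, 10]  -> 2 point(s)
Affine points: 7. Add the point at infinity: total = 8.

#E(F_11) = 8


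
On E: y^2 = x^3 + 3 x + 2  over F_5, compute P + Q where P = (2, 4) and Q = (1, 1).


P != Q, so use the chord formula.
s = (y2 - y1) / (x2 - x1) = (2) / (4) mod 5 = 3
x3 = s^2 - x1 - x2 mod 5 = 3^2 - 2 - 1 = 1
y3 = s (x1 - x3) - y1 mod 5 = 3 * (2 - 1) - 4 = 4

P + Q = (1, 4)


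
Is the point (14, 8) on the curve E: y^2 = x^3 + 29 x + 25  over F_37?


Check whether y^2 = x^3 + 29 x + 25 (mod 37) for (x, y) = (14, 8).
LHS: y^2 = 8^2 mod 37 = 27
RHS: x^3 + 29 x + 25 = 14^3 + 29*14 + 25 mod 37 = 30
LHS != RHS

No, not on the curve


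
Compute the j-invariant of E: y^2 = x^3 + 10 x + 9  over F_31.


Delta = -16(4 a^3 + 27 b^2) mod 31 = 22
-1728 * (4 a)^3 = -1728 * (4*10)^3 mod 31 = 4
j = 4 * 22^(-1) mod 31 = 3

j = 3 (mod 31)


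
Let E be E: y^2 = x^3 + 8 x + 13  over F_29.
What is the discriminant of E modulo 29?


4 a^3 + 27 b^2 = 4*8^3 + 27*13^2 = 2048 + 4563 = 6611
Delta = -16 * (6611) = -105776
Delta mod 29 = 16

Delta = 16 (mod 29)


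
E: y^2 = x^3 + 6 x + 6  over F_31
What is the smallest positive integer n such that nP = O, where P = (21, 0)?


Compute successive multiples of P until we hit O:
  1P = (21, 0)
  2P = O

ord(P) = 2


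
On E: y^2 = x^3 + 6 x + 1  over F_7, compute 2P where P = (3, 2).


k = 2 = 10_2 (binary, LSB first: 01)
Double-and-add from P = (3, 2):
  bit 0 = 0: acc unchanged = O
  bit 1 = 1: acc = O + (3, 5) = (3, 5)

2P = (3, 5)


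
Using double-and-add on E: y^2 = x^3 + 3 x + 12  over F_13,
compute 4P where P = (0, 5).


k = 4 = 100_2 (binary, LSB first: 001)
Double-and-add from P = (0, 5):
  bit 0 = 0: acc unchanged = O
  bit 1 = 0: acc unchanged = O
  bit 2 = 1: acc = O + (1, 4) = (1, 4)

4P = (1, 4)


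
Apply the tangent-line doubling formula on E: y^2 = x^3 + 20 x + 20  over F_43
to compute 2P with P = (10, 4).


Doubling: s = (3 x1^2 + a) / (2 y1)
s = (3*10^2 + 20) / (2*4) mod 43 = 40
x3 = s^2 - 2 x1 mod 43 = 40^2 - 2*10 = 32
y3 = s (x1 - x3) - y1 mod 43 = 40 * (10 - 32) - 4 = 19

2P = (32, 19)


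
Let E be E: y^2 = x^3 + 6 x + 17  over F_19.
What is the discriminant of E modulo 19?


4 a^3 + 27 b^2 = 4*6^3 + 27*17^2 = 864 + 7803 = 8667
Delta = -16 * (8667) = -138672
Delta mod 19 = 9

Delta = 9 (mod 19)


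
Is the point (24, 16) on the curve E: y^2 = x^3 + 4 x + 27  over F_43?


Check whether y^2 = x^3 + 4 x + 27 (mod 43) for (x, y) = (24, 16).
LHS: y^2 = 16^2 mod 43 = 41
RHS: x^3 + 4 x + 27 = 24^3 + 4*24 + 27 mod 43 = 15
LHS != RHS

No, not on the curve


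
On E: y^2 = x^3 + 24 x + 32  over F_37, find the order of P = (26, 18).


Compute successive multiples of P until we hit O:
  1P = (26, 18)
  2P = (15, 17)
  3P = (22, 16)
  4P = (17, 5)
  5P = (34, 28)
  6P = (4, 28)
  7P = (28, 30)
  8P = (19, 24)
  ... (continuing to 31P)
  31P = O

ord(P) = 31


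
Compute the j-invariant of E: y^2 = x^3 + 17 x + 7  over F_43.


Delta = -16(4 a^3 + 27 b^2) mod 43 = 15
-1728 * (4 a)^3 = -1728 * (4*17)^3 mod 43 = 1
j = 1 * 15^(-1) mod 43 = 23

j = 23 (mod 43)


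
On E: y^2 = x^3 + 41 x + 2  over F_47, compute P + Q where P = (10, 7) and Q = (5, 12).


P != Q, so use the chord formula.
s = (y2 - y1) / (x2 - x1) = (5) / (42) mod 47 = 46
x3 = s^2 - x1 - x2 mod 47 = 46^2 - 10 - 5 = 33
y3 = s (x1 - x3) - y1 mod 47 = 46 * (10 - 33) - 7 = 16

P + Q = (33, 16)


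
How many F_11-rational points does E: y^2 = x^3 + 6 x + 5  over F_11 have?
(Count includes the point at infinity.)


For each x in F_11, count y with y^2 = x^3 + 6 x + 5 mod 11:
  x = 0: RHS = 5, y in [4, 7]  -> 2 point(s)
  x = 1: RHS = 1, y in [1, 10]  -> 2 point(s)
  x = 2: RHS = 3, y in [5, 6]  -> 2 point(s)
  x = 4: RHS = 5, y in [4, 7]  -> 2 point(s)
  x = 6: RHS = 4, y in [2, 9]  -> 2 point(s)
  x = 7: RHS = 5, y in [4, 7]  -> 2 point(s)
  x = 8: RHS = 4, y in [2, 9]  -> 2 point(s)
  x = 10: RHS = 9, y in [3, 8]  -> 2 point(s)
Affine points: 16. Add the point at infinity: total = 17.

#E(F_11) = 17


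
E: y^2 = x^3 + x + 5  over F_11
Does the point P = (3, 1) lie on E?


Check whether y^2 = x^3 + 1 x + 5 (mod 11) for (x, y) = (3, 1).
LHS: y^2 = 1^2 mod 11 = 1
RHS: x^3 + 1 x + 5 = 3^3 + 1*3 + 5 mod 11 = 2
LHS != RHS

No, not on the curve


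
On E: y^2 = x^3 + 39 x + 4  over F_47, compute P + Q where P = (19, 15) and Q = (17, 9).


P != Q, so use the chord formula.
s = (y2 - y1) / (x2 - x1) = (41) / (45) mod 47 = 3
x3 = s^2 - x1 - x2 mod 47 = 3^2 - 19 - 17 = 20
y3 = s (x1 - x3) - y1 mod 47 = 3 * (19 - 20) - 15 = 29

P + Q = (20, 29)


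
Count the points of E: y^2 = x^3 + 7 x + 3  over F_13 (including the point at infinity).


For each x in F_13, count y with y^2 = x^3 + 7 x + 3 mod 13:
  x = 0: RHS = 3, y in [4, 9]  -> 2 point(s)
  x = 2: RHS = 12, y in [5, 8]  -> 2 point(s)
  x = 3: RHS = 12, y in [5, 8]  -> 2 point(s)
  x = 4: RHS = 4, y in [2, 11]  -> 2 point(s)
  x = 6: RHS = 1, y in [1, 12]  -> 2 point(s)
  x = 8: RHS = 12, y in [5, 8]  -> 2 point(s)
Affine points: 12. Add the point at infinity: total = 13.

#E(F_13) = 13


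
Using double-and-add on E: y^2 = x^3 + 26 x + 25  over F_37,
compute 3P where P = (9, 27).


k = 3 = 11_2 (binary, LSB first: 11)
Double-and-add from P = (9, 27):
  bit 0 = 1: acc = O + (9, 27) = (9, 27)
  bit 1 = 1: acc = (9, 27) + (10, 29) = (22, 21)

3P = (22, 21)


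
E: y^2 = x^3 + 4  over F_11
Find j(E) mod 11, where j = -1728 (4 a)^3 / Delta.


Delta = -16(4 a^3 + 27 b^2) mod 11 = 7
-1728 * (4 a)^3 = -1728 * (4*0)^3 mod 11 = 0
j = 0 * 7^(-1) mod 11 = 0

j = 0 (mod 11)


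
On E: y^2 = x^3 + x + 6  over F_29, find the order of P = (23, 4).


Compute successive multiples of P until we hit O:
  1P = (23, 4)
  2P = (25, 5)
  3P = (3, 6)
  4P = (12, 21)
  5P = (17, 21)
  6P = (22, 27)
  7P = (20, 14)
  8P = (10, 1)
  ... (continuing to 19P)
  19P = O

ord(P) = 19


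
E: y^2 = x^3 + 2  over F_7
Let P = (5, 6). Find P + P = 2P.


Doubling: s = (3 x1^2 + a) / (2 y1)
s = (3*5^2 + 0) / (2*6) mod 7 = 1
x3 = s^2 - 2 x1 mod 7 = 1^2 - 2*5 = 5
y3 = s (x1 - x3) - y1 mod 7 = 1 * (5 - 5) - 6 = 1

2P = (5, 1)


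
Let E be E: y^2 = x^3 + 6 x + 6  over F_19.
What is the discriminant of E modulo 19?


4 a^3 + 27 b^2 = 4*6^3 + 27*6^2 = 864 + 972 = 1836
Delta = -16 * (1836) = -29376
Delta mod 19 = 17

Delta = 17 (mod 19)


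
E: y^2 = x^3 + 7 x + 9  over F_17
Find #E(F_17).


For each x in F_17, count y with y^2 = x^3 + 7 x + 9 mod 17:
  x = 0: RHS = 9, y in [3, 14]  -> 2 point(s)
  x = 1: RHS = 0, y in [0]  -> 1 point(s)
  x = 4: RHS = 16, y in [4, 13]  -> 2 point(s)
  x = 5: RHS = 16, y in [4, 13]  -> 2 point(s)
  x = 8: RHS = 16, y in [4, 13]  -> 2 point(s)
  x = 9: RHS = 2, y in [6, 11]  -> 2 point(s)
  x = 10: RHS = 8, y in [5, 12]  -> 2 point(s)
  x = 12: RHS = 2, y in [6, 11]  -> 2 point(s)
  x = 13: RHS = 2, y in [6, 11]  -> 2 point(s)
  x = 15: RHS = 4, y in [2, 15]  -> 2 point(s)
  x = 16: RHS = 1, y in [1, 16]  -> 2 point(s)
Affine points: 21. Add the point at infinity: total = 22.

#E(F_17) = 22


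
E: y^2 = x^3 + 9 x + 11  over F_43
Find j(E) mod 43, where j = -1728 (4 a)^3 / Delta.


Delta = -16(4 a^3 + 27 b^2) mod 43 = 15
-1728 * (4 a)^3 = -1728 * (4*9)^3 mod 43 = 35
j = 35 * 15^(-1) mod 43 = 31

j = 31 (mod 43)


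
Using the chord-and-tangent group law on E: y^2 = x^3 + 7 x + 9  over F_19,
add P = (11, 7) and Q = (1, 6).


P != Q, so use the chord formula.
s = (y2 - y1) / (x2 - x1) = (18) / (9) mod 19 = 2
x3 = s^2 - x1 - x2 mod 19 = 2^2 - 11 - 1 = 11
y3 = s (x1 - x3) - y1 mod 19 = 2 * (11 - 11) - 7 = 12

P + Q = (11, 12)


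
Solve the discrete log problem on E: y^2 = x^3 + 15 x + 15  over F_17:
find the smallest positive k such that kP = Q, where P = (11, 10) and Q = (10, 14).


Enumerate multiples of P until we hit Q = (10, 14):
  1P = (11, 10)
  2P = (10, 14)
Match found at i = 2.

k = 2


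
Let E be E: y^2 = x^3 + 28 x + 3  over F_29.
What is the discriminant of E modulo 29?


4 a^3 + 27 b^2 = 4*28^3 + 27*3^2 = 87808 + 243 = 88051
Delta = -16 * (88051) = -1408816
Delta mod 29 = 4

Delta = 4 (mod 29)


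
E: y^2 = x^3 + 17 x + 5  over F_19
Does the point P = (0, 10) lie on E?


Check whether y^2 = x^3 + 17 x + 5 (mod 19) for (x, y) = (0, 10).
LHS: y^2 = 10^2 mod 19 = 5
RHS: x^3 + 17 x + 5 = 0^3 + 17*0 + 5 mod 19 = 5
LHS = RHS

Yes, on the curve


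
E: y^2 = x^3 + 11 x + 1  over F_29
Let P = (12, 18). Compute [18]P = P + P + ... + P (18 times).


k = 18 = 10010_2 (binary, LSB first: 01001)
Double-and-add from P = (12, 18):
  bit 0 = 0: acc unchanged = O
  bit 1 = 1: acc = O + (14, 17) = (14, 17)
  bit 2 = 0: acc unchanged = (14, 17)
  bit 3 = 0: acc unchanged = (14, 17)
  bit 4 = 1: acc = (14, 17) + (27, 0) = (23, 26)

18P = (23, 26)


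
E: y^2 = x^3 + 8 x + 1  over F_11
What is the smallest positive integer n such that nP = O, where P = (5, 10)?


Compute successive multiples of P until we hit O:
  1P = (5, 10)
  2P = (10, 5)
  3P = (8, 4)
  4P = (2, 6)
  5P = (7, 2)
  6P = (4, 8)
  7P = (6, 10)
  8P = (0, 1)
  ... (continuing to 17P)
  17P = O

ord(P) = 17


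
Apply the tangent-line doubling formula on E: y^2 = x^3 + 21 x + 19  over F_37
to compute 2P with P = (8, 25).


Doubling: s = (3 x1^2 + a) / (2 y1)
s = (3*8^2 + 21) / (2*25) mod 37 = 5
x3 = s^2 - 2 x1 mod 37 = 5^2 - 2*8 = 9
y3 = s (x1 - x3) - y1 mod 37 = 5 * (8 - 9) - 25 = 7

2P = (9, 7)


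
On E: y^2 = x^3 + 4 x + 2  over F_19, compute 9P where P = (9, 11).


k = 9 = 1001_2 (binary, LSB first: 1001)
Double-and-add from P = (9, 11):
  bit 0 = 1: acc = O + (9, 11) = (9, 11)
  bit 1 = 0: acc unchanged = (9, 11)
  bit 2 = 0: acc unchanged = (9, 11)
  bit 3 = 1: acc = (9, 11) + (15, 13) = (12, 7)

9P = (12, 7)


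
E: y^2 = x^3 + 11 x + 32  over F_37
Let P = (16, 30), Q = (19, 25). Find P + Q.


P != Q, so use the chord formula.
s = (y2 - y1) / (x2 - x1) = (32) / (3) mod 37 = 23
x3 = s^2 - x1 - x2 mod 37 = 23^2 - 16 - 19 = 13
y3 = s (x1 - x3) - y1 mod 37 = 23 * (16 - 13) - 30 = 2

P + Q = (13, 2)


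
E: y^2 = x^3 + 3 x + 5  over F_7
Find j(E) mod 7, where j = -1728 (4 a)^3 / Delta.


Delta = -16(4 a^3 + 27 b^2) mod 7 = 2
-1728 * (4 a)^3 = -1728 * (4*3)^3 mod 7 = 6
j = 6 * 2^(-1) mod 7 = 3

j = 3 (mod 7)


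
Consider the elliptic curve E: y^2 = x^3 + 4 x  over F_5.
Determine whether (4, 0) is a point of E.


Check whether y^2 = x^3 + 4 x + 0 (mod 5) for (x, y) = (4, 0).
LHS: y^2 = 0^2 mod 5 = 0
RHS: x^3 + 4 x + 0 = 4^3 + 4*4 + 0 mod 5 = 0
LHS = RHS

Yes, on the curve


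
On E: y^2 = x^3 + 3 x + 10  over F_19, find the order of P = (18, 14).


Compute successive multiples of P until we hit O:
  1P = (18, 14)
  2P = (13, 2)
  3P = (12, 8)
  4P = (9, 14)
  5P = (11, 5)
  6P = (6, 15)
  7P = (2, 10)
  8P = (5, 13)
  ... (continuing to 17P)
  17P = O

ord(P) = 17


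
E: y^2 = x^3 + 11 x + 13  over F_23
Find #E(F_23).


For each x in F_23, count y with y^2 = x^3 + 11 x + 13 mod 23:
  x = 0: RHS = 13, y in [6, 17]  -> 2 point(s)
  x = 1: RHS = 2, y in [5, 18]  -> 2 point(s)
  x = 3: RHS = 4, y in [2, 21]  -> 2 point(s)
  x = 4: RHS = 6, y in [11, 12]  -> 2 point(s)
  x = 5: RHS = 9, y in [3, 20]  -> 2 point(s)
  x = 9: RHS = 13, y in [6, 17]  -> 2 point(s)
  x = 11: RHS = 16, y in [4, 19]  -> 2 point(s)
  x = 14: RHS = 13, y in [6, 17]  -> 2 point(s)
  x = 21: RHS = 6, y in [11, 12]  -> 2 point(s)
  x = 22: RHS = 1, y in [1, 22]  -> 2 point(s)
Affine points: 20. Add the point at infinity: total = 21.

#E(F_23) = 21


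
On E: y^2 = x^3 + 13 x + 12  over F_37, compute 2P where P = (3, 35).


Doubling: s = (3 x1^2 + a) / (2 y1)
s = (3*3^2 + 13) / (2*35) mod 37 = 27
x3 = s^2 - 2 x1 mod 37 = 27^2 - 2*3 = 20
y3 = s (x1 - x3) - y1 mod 37 = 27 * (3 - 20) - 35 = 24

2P = (20, 24)


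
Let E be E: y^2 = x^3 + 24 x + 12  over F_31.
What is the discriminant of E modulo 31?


4 a^3 + 27 b^2 = 4*24^3 + 27*12^2 = 55296 + 3888 = 59184
Delta = -16 * (59184) = -946944
Delta mod 31 = 13

Delta = 13 (mod 31)


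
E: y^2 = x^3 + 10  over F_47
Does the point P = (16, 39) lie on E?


Check whether y^2 = x^3 + 0 x + 10 (mod 47) for (x, y) = (16, 39).
LHS: y^2 = 39^2 mod 47 = 17
RHS: x^3 + 0 x + 10 = 16^3 + 0*16 + 10 mod 47 = 17
LHS = RHS

Yes, on the curve


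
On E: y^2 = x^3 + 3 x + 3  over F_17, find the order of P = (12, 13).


Compute successive multiples of P until we hit O:
  1P = (12, 13)
  2P = (2, 0)
  3P = (12, 4)
  4P = O

ord(P) = 4


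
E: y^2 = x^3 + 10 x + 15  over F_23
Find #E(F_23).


For each x in F_23, count y with y^2 = x^3 + 10 x + 15 mod 23:
  x = 1: RHS = 3, y in [7, 16]  -> 2 point(s)
  x = 3: RHS = 3, y in [7, 16]  -> 2 point(s)
  x = 4: RHS = 4, y in [2, 21]  -> 2 point(s)
  x = 5: RHS = 6, y in [11, 12]  -> 2 point(s)
  x = 8: RHS = 9, y in [3, 20]  -> 2 point(s)
  x = 9: RHS = 6, y in [11, 12]  -> 2 point(s)
  x = 12: RHS = 0, y in [0]  -> 1 point(s)
  x = 14: RHS = 1, y in [1, 22]  -> 2 point(s)
  x = 16: RHS = 16, y in [4, 19]  -> 2 point(s)
  x = 18: RHS = 1, y in [1, 22]  -> 2 point(s)
  x = 19: RHS = 3, y in [7, 16]  -> 2 point(s)
  x = 20: RHS = 4, y in [2, 21]  -> 2 point(s)
  x = 22: RHS = 4, y in [2, 21]  -> 2 point(s)
Affine points: 25. Add the point at infinity: total = 26.

#E(F_23) = 26
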